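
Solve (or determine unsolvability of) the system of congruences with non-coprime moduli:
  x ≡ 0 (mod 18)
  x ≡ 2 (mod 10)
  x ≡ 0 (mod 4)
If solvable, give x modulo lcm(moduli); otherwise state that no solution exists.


Moduli 18, 10, 4 are not pairwise coprime, so CRT works modulo lcm(m_i) when all pairwise compatibility conditions hold.
Pairwise compatibility: gcd(m_i, m_j) must divide a_i - a_j for every pair.
Merge one congruence at a time:
  Start: x ≡ 0 (mod 18).
  Combine with x ≡ 2 (mod 10): gcd(18, 10) = 2; 2 - 0 = 2, which IS divisible by 2, so compatible.
    Write x = 0 + 18·t and substitute into x ≡ 2 (mod 10): 18·t ≡ 2 − 0 = 2 (mod 10).
    Divide the congruence (and modulus) by g = 2: 9·t ≡ 1 (mod 5).
    Reduce coefficients mod 5: 4·t ≡ 1 (mod 5).
    The inverse of 4 mod 5 is 4 (since 4·4 = 16 = 3·5 + 1), so t ≡ 4·1 = 4 ≡ 4 (mod 5).
    Then x = 0 + 18·4 = 72, valid modulo lcm(18, 10) = 90: x ≡ 72 (mod 90).
  Combine with x ≡ 0 (mod 4): gcd(90, 4) = 2; 0 - 72 = -72, which IS divisible by 2, so compatible.
    Write x = 72 + 90·t and substitute into x ≡ 0 (mod 4): 90·t ≡ 0 − 72 = -72 (mod 4).
    Divide the congruence (and modulus) by g = 2: 45·t ≡ -36 (mod 2).
    Reduce coefficients mod 2: 1·t ≡ 0 (mod 2).
    So t ≡ 0 (mod 2).
    Then x = 72 + 90·0 = 72, valid modulo lcm(90, 4) = 180: x ≡ 72 (mod 180).
Verify: 72 mod 18 = 0, 72 mod 10 = 2, 72 mod 4 = 0.

x ≡ 72 (mod 180).


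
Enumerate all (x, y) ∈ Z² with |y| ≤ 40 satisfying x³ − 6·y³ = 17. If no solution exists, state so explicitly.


The equation is x³ - 6y³ = 17. For fixed y, x³ = 6·y³ + 17, so a solution requires the RHS to be a perfect cube.
Strategy: iterate y from -40 to 40, compute RHS = 6·y³ + 17, and check whether it is a (positive or negative) perfect cube.
Check small values of y:
  y = 0: RHS = 17 is not a perfect cube.
  y = 1: RHS = 23 is not a perfect cube.
  y = -1: RHS = 11 is not a perfect cube.
  y = 2: RHS = 65 is not a perfect cube.
  y = -2: RHS = -31 is not a perfect cube.
  y = 3: RHS = 179 is not a perfect cube.
  y = -3: RHS = -145 is not a perfect cube.
Continuing the search up to |y| = 40 finds no solutions either.
No (x, y) in the scanned range satisfies the equation.

No integer solutions with |y| ≤ 40.


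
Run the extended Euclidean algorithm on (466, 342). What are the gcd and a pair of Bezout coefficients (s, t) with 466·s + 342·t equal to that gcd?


Euclidean algorithm on (466, 342) — divide until remainder is 0:
  466 = 1 · 342 + 124
  342 = 2 · 124 + 94
  124 = 1 · 94 + 30
  94 = 3 · 30 + 4
  30 = 7 · 4 + 2
  4 = 2 · 2 + 0
gcd(466, 342) = 2.
Track Bezout coefficients alongside the remainders: start with r₀ = 466 = a·1 + b·0 (s = 1, t = 0) and r₁ = 342 = a·0 + b·1 (s = 0, t = 1); each new remainder r_{k+1} = r_{k-1} − q_k·r_k inherits s_{k+1} = s_{k-1} − q_k·s_k, t_{k+1} = t_{k-1} − q_k·t_k, so r_k = a·s_k + b·t_k at every step:
  q = 1: r = 124, s = 1 − 1·0 = 1, t = 0 − 1·1 = -1  (check: 466·1 + 342·(-1) = 124)
  q = 2: r = 94, s = 0 − 2·1 = -2, t = 1 − 2·(-1) = 3  (check: 466·(-2) + 342·3 = 94)
  q = 1: r = 30, s = 1 − 1·(-2) = 3, t = -1 − 1·3 = -4  (check: 466·3 + 342·(-4) = 30)
  q = 3: r = 4, s = -2 − 3·3 = -11, t = 3 − 3·(-4) = 15  (check: 466·(-11) + 342·15 = 4)
  q = 7: r = 2, s = 3 − 7·(-11) = 80, t = -4 − 7·15 = -109  (check: 466·80 + 342·(-109) = 2)
The row with r = 2 (the gcd) gives the Bezout coefficients s = 80, t = -109.
Result: 466 · (80) + 342 · (-109) = 2.

gcd(466, 342) = 2; s = 80, t = -109 (check: 466·80 + 342·(-109) = 2).


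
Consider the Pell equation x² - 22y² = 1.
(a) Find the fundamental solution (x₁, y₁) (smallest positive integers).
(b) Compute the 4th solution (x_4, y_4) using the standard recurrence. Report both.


Step 1: Find the fundamental solution (x₁, y₁) of x² - 22y² = 1.
  Expand √22 as a continued fraction. a₀ = ⌊√22⌋ = 4; iterate m_{k+1} = d_k·a_k − m_k, d_{k+1} = (22 − m_{k+1}²)/d_k, a_{k+1} = ⌊(a₀ + m_{k+1})/d_{k+1}⌋ (starting m₀ = 0, d₀ = 1), with convergents p_k = a_k·p_{k-1} + p_{k-2}, q_k = a_k·q_{k-1} + q_{k-2} (p₋₁ = 1, q₋₁ = 0):
  k = 0: a₀ = 4; p₀/q₀ = 4/1; p₀² − 22·q₀² = 16 − 22 = -6.
  k = 1: m = 4, d = 6, a = ⌊(4 + 4)/6⌋ = 1; p/q = (1·4 + 1)/(1·1 + 0) = 5/1; p² − 22·q² = 25 − 22 = 3.
  k = 2: m = 2, d = 3, a = ⌊(4 + 2)/3⌋ = 2; p/q = (2·5 + 4)/(2·1 + 1) = 14/3; p² − 22·q² = 196 − 198 = -2.
  k = 3: m = 4, d = 2, a = ⌊(4 + 4)/2⌋ = 4; p/q = (4·14 + 5)/(4·3 + 1) = 61/13; p² − 22·q² = 3721 − 3718 = 3.
  k = 4: m = 4, d = 3, a = ⌊(4 + 4)/3⌋ = 2; p/q = (2·61 + 14)/(2·13 + 3) = 136/29; p² − 22·q² = 18496 − 18502 = -6.
  k = 5: m = 2, d = 6, a = ⌊(4 + 2)/6⌋ = 1; p/q = (1·136 + 61)/(1·29 + 13) = 197/42; p² − 22·q² = 38809 − 38808 = 1.
  The first convergent with p² − 22·q² = 1 gives the fundamental solution (x₁, y₁) = (197, 42).
Step 2: Apply the recurrence (x_{n+1}, y_{n+1}) = (x₁x_n + 22y₁y_n, x₁y_n + y₁x_n) repeatedly.
  From (x_1, y_1) = (197, 42): x_2 = 197·197 + 22·42·42 = 77617; y_2 = 197·42 + 42·197 = 16548.
  From (x_2, y_2) = (77617, 16548): x_3 = 197·77617 + 22·42·16548 = 30580901; y_3 = 197·16548 + 42·77617 = 6519870.
  From (x_3, y_3) = (30580901, 6519870): x_4 = 197·30580901 + 22·42·6519870 = 12048797377; y_4 = 197·6519870 + 42·30580901 = 2568812232.
Step 3: Verify x_4² - 22·y_4² = 145173518232002080129 - 145173518232002080128 = 1 (should be 1). ✓

(x_1, y_1) = (197, 42); (x_4, y_4) = (12048797377, 2568812232).


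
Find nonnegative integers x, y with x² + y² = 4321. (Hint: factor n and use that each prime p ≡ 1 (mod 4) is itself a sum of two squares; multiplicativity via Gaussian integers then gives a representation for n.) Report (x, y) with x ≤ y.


Step 1: Factor n = 4321 = 29 · 149.
Step 2: Check the mod-4 condition on each prime factor: 29 ≡ 1 (mod 4), exponent 1; 149 ≡ 1 (mod 4), exponent 1.
All primes ≡ 3 (mod 4) appear to even exponent (or don't appear), so by the two-squares theorem n IS expressible as a sum of two squares.
Step 3: Build a representation. Here n = 29 · 149 is a product of primes ≡ 1 (mod 4). Each prime p ≡ 1 (mod 4) is itself a sum of two squares; find a² by testing p − a² for a perfect square:
  29: 29 − 1² = 28, 29 − 2² = 25 = 5² ⇒ 29 = 2² + 5².
  149: 149 − 1² = 148, 149 − 2² = 145, 149 − 3² = 140, 149 − 4² = 133, 149 − 5² = 124, 149 − 6² = 113, 149 − 7² = 100 = 10² ⇒ 149 = 7² + 10².
  Combine using the Brahmagupta–Fibonacci identity (a² + b²)(c² + d²) = (ac − bd)² + (ad + bc)² = (ac + bd)² + (ad − bc)²:
  29 · 149 = 4321: from (2² + 5²)(7² + 10²), take (2·7 − 5·10, 2·10 + 5·7) = (14 − 50, 20 + 35) = (-36, 55); dropping signs (only squares matter) gives (36, 55); check 36² + 55² = 1296 + 3025 = 4321 ✓.
Step 4: Order so x ≤ y and verify: 36² + 55² = 1296 + 3025 = 4321 = n. ✓

n = 4321 = 36² + 55² (one valid representation with x ≤ y).


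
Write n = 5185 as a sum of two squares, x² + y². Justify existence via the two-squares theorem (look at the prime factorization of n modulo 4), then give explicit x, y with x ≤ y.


Step 1: Factor n = 5185 = 5 · 17 · 61.
Step 2: Check the mod-4 condition on each prime factor: 5 ≡ 1 (mod 4), exponent 1; 17 ≡ 1 (mod 4), exponent 1; 61 ≡ 1 (mod 4), exponent 1.
All primes ≡ 3 (mod 4) appear to even exponent (or don't appear), so by the two-squares theorem n IS expressible as a sum of two squares.
Step 3: Build a representation. Here n = 5 · 17 · 61 is a product of primes ≡ 1 (mod 4). Each prime p ≡ 1 (mod 4) is itself a sum of two squares; find a² by testing p − a² for a perfect square:
  5: 5 − 1² = 4 = 2² ⇒ 5 = 1² + 2².
  17: 17 − 1² = 16 = 4² ⇒ 17 = 1² + 4².
  61: 61 − 1² = 60, 61 − 2² = 57, 61 − 3² = 52, 61 − 4² = 45, 61 − 5² = 36 = 6² ⇒ 61 = 5² + 6².
  Combine using the Brahmagupta–Fibonacci identity (a² + b²)(c² + d²) = (ac − bd)² + (ad + bc)² = (ac + bd)² + (ad − bc)²:
  5 · 17 = 85: from (1² + 2²)(1² + 4²), take (1·1 − 2·4, 1·4 + 2·1) = (1 − 8, 4 + 2) = (-7, 6); dropping signs (only squares matter) gives (7, 6); check 7² + 6² = 49 + 36 = 85 ✓.
  85 · 61 = 5185: from (7² + 6²)(5² + 6²), take (7·5 − 6·6, 7·6 + 6·5) = (35 − 36, 42 + 30) = (-1, 72); dropping signs (only squares matter) gives (1, 72); check 1² + 72² = 1 + 5184 = 5185 ✓.
Step 4: Order so x ≤ y and verify: 1² + 72² = 1 + 5184 = 5185 = n. ✓

n = 5185 = 1² + 72² (one valid representation with x ≤ y).


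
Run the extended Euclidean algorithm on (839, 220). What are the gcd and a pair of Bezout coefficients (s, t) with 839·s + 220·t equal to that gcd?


Euclidean algorithm on (839, 220) — divide until remainder is 0:
  839 = 3 · 220 + 179
  220 = 1 · 179 + 41
  179 = 4 · 41 + 15
  41 = 2 · 15 + 11
  15 = 1 · 11 + 4
  11 = 2 · 4 + 3
  4 = 1 · 3 + 1
  3 = 3 · 1 + 0
gcd(839, 220) = 1.
Track Bezout coefficients alongside the remainders: start with r₀ = 839 = a·1 + b·0 (s = 1, t = 0) and r₁ = 220 = a·0 + b·1 (s = 0, t = 1); each new remainder r_{k+1} = r_{k-1} − q_k·r_k inherits s_{k+1} = s_{k-1} − q_k·s_k, t_{k+1} = t_{k-1} − q_k·t_k, so r_k = a·s_k + b·t_k at every step:
  q = 3: r = 179, s = 1 − 3·0 = 1, t = 0 − 3·1 = -3  (check: 839·1 + 220·(-3) = 179)
  q = 1: r = 41, s = 0 − 1·1 = -1, t = 1 − 1·(-3) = 4  (check: 839·(-1) + 220·4 = 41)
  q = 4: r = 15, s = 1 − 4·(-1) = 5, t = -3 − 4·4 = -19  (check: 839·5 + 220·(-19) = 15)
  q = 2: r = 11, s = -1 − 2·5 = -11, t = 4 − 2·(-19) = 42  (check: 839·(-11) + 220·42 = 11)
  q = 1: r = 4, s = 5 − 1·(-11) = 16, t = -19 − 1·42 = -61  (check: 839·16 + 220·(-61) = 4)
  q = 2: r = 3, s = -11 − 2·16 = -43, t = 42 − 2·(-61) = 164  (check: 839·(-43) + 220·164 = 3)
  q = 1: r = 1, s = 16 − 1·(-43) = 59, t = -61 − 1·164 = -225  (check: 839·59 + 220·(-225) = 1)
The row with r = 1 (the gcd) gives the Bezout coefficients s = 59, t = -225.
Result: 839 · (59) + 220 · (-225) = 1.

gcd(839, 220) = 1; s = 59, t = -225 (check: 839·59 + 220·(-225) = 1).


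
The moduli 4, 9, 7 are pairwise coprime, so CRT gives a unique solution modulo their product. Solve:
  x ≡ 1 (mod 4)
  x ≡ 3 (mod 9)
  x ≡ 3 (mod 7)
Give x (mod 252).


Moduli 4, 9, 7 are pairwise coprime; by CRT there is a unique solution modulo M = 4 · 9 · 7 = 252.
Solve pairwise, accumulating the modulus:
  Start with x ≡ 1 (mod 4).
  Combine with x ≡ 3 (mod 9): since gcd(4, 9) = 1, we get a unique residue mod 36.
    Write x = 1 + 4·t and substitute into x ≡ 3 (mod 9): 4·t ≡ 3 − 1 = 2 (mod 9).
    The inverse of 4 mod 9 is 7 (since 4·7 = 28 = 3·9 + 1), so t ≡ 7·2 = 14 ≡ 5 (mod 9).
    Then x = 1 + 4·5 = 21, valid modulo lcm(4, 9) = 36: x ≡ 21 (mod 36).
  Combine with x ≡ 3 (mod 7): since gcd(36, 7) = 1, we get a unique residue mod 252.
    Write x = 21 + 36·t and substitute into x ≡ 3 (mod 7): 36·t ≡ 3 − 21 = -18 (mod 7).
    Reduce coefficients mod 7: 1·t ≡ 3 (mod 7).
    So t ≡ 3 (mod 7).
    Then x = 21 + 36·3 = 129, valid modulo lcm(36, 7) = 252: x ≡ 129 (mod 252).
Verify: 129 mod 4 = 1 ✓, 129 mod 9 = 3 ✓, 129 mod 7 = 3 ✓.

x ≡ 129 (mod 252).


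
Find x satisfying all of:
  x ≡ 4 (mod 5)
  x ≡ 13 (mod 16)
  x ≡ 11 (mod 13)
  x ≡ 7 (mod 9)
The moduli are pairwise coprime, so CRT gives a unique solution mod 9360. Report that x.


Product of moduli M = 5 · 16 · 13 · 9 = 9360.
Merge one congruence at a time:
  Start: x ≡ 4 (mod 5).
  Combine with x ≡ 13 (mod 16); new modulus lcm = 80.
    Write x = 4 + 5·t and substitute into x ≡ 13 (mod 16): 5·t ≡ 13 − 4 = 9 (mod 16).
    The inverse of 5 mod 16 is 13 (since 5·13 = 65 = 4·16 + 1), so t ≡ 13·9 = 117 ≡ 5 (mod 16).
    Then x = 4 + 5·5 = 29, valid modulo lcm(5, 16) = 80: x ≡ 29 (mod 80).
  Combine with x ≡ 11 (mod 13); new modulus lcm = 1040.
    Write x = 29 + 80·t and substitute into x ≡ 11 (mod 13): 80·t ≡ 11 − 29 = -18 (mod 13).
    Reduce coefficients mod 13: 2·t ≡ 8 (mod 13).
    The inverse of 2 mod 13 is 7 (since 2·7 = 14 = 1·13 + 1), so t ≡ 7·8 = 56 ≡ 4 (mod 13).
    Then x = 29 + 80·4 = 349, valid modulo lcm(80, 13) = 1040: x ≡ 349 (mod 1040).
  Combine with x ≡ 7 (mod 9); new modulus lcm = 9360.
    Write x = 349 + 1040·t and substitute into x ≡ 7 (mod 9): 1040·t ≡ 7 − 349 = -342 (mod 9).
    Reduce coefficients mod 9: 5·t ≡ 0 (mod 9).
    The inverse of 5 mod 9 is 2 (since 5·2 = 10 = 1·9 + 1), so t ≡ 2·0 = 0 ≡ 0 (mod 9).
    Then x = 349 + 1040·0 = 349, valid modulo lcm(1040, 9) = 9360: x ≡ 349 (mod 9360).
Verify against each original: 349 mod 5 = 4, 349 mod 16 = 13, 349 mod 13 = 11, 349 mod 9 = 7.

x ≡ 349 (mod 9360).


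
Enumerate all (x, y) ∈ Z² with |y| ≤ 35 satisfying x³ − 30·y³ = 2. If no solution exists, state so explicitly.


The equation is x³ - 30y³ = 2. For fixed y, x³ = 30·y³ + 2, so a solution requires the RHS to be a perfect cube.
Strategy: iterate y from -35 to 35, compute RHS = 30·y³ + 2, and check whether it is a (positive or negative) perfect cube.
Check small values of y:
  y = 0: RHS = 2 is not a perfect cube.
  y = 1: RHS = 32 is not a perfect cube.
  y = -1: RHS = -28 is not a perfect cube.
  y = 2: RHS = 242 is not a perfect cube.
  y = -2: RHS = -238 is not a perfect cube.
  y = 3: RHS = 812 is not a perfect cube.
  y = -3: RHS = -808 is not a perfect cube.
Continuing the search up to |y| = 35 finds no solutions either.
No (x, y) in the scanned range satisfies the equation.

No integer solutions with |y| ≤ 35.


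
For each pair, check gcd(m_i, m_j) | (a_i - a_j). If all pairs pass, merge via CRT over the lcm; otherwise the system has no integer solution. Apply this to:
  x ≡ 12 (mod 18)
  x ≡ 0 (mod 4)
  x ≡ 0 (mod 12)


Moduli 18, 4, 12 are not pairwise coprime, so CRT works modulo lcm(m_i) when all pairwise compatibility conditions hold.
Pairwise compatibility: gcd(m_i, m_j) must divide a_i - a_j for every pair.
Merge one congruence at a time:
  Start: x ≡ 12 (mod 18).
  Combine with x ≡ 0 (mod 4): gcd(18, 4) = 2; 0 - 12 = -12, which IS divisible by 2, so compatible.
    Write x = 12 + 18·t and substitute into x ≡ 0 (mod 4): 18·t ≡ 0 − 12 = -12 (mod 4).
    Divide the congruence (and modulus) by g = 2: 9·t ≡ -6 (mod 2).
    Reduce coefficients mod 2: 1·t ≡ 0 (mod 2).
    So t ≡ 0 (mod 2).
    Then x = 12 + 18·0 = 12, valid modulo lcm(18, 4) = 36: x ≡ 12 (mod 36).
  Combine with x ≡ 0 (mod 12): gcd(36, 12) = 12; 0 - 12 = -12, which IS divisible by 12, so compatible.
    Write x = 12 + 36·t and substitute into x ≡ 0 (mod 12): 36·t ≡ 0 − 12 = -12 (mod 12).
    Divide the congruence (and modulus) by g = 12: 3·t ≡ -1 (mod 1).
    Modulo 1 every t works; take t = 0.
    Then x = 12 + 36·0 = 12, valid modulo lcm(36, 12) = 36: x ≡ 12 (mod 36).
Verify: 12 mod 18 = 12, 12 mod 4 = 0, 12 mod 12 = 0.

x ≡ 12 (mod 36).


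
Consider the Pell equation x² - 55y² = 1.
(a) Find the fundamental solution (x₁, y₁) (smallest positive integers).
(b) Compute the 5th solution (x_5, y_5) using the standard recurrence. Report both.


Step 1: Find the fundamental solution (x₁, y₁) of x² - 55y² = 1.
  Expand √55 as a continued fraction. a₀ = ⌊√55⌋ = 7; iterate m_{k+1} = d_k·a_k − m_k, d_{k+1} = (55 − m_{k+1}²)/d_k, a_{k+1} = ⌊(a₀ + m_{k+1})/d_{k+1}⌋ (starting m₀ = 0, d₀ = 1), with convergents p_k = a_k·p_{k-1} + p_{k-2}, q_k = a_k·q_{k-1} + q_{k-2} (p₋₁ = 1, q₋₁ = 0):
  k = 0: a₀ = 7; p₀/q₀ = 7/1; p₀² − 55·q₀² = 49 − 55 = -6.
  k = 1: m = 7, d = 6, a = ⌊(7 + 7)/6⌋ = 2; p/q = (2·7 + 1)/(2·1 + 0) = 15/2; p² − 55·q² = 225 − 220 = 5.
  k = 2: m = 5, d = 5, a = ⌊(7 + 5)/5⌋ = 2; p/q = (2·15 + 7)/(2·2 + 1) = 37/5; p² − 55·q² = 1369 − 1375 = -6.
  k = 3: m = 5, d = 6, a = ⌊(7 + 5)/6⌋ = 2; p/q = (2·37 + 15)/(2·5 + 2) = 89/12; p² − 55·q² = 7921 − 7920 = 1.
  The first convergent with p² − 55·q² = 1 gives the fundamental solution (x₁, y₁) = (89, 12).
Step 2: Apply the recurrence (x_{n+1}, y_{n+1}) = (x₁x_n + 55y₁y_n, x₁y_n + y₁x_n) repeatedly.
  From (x_1, y_1) = (89, 12): x_2 = 89·89 + 55·12·12 = 15841; y_2 = 89·12 + 12·89 = 2136.
  From (x_2, y_2) = (15841, 2136): x_3 = 89·15841 + 55·12·2136 = 2819609; y_3 = 89·2136 + 12·15841 = 380196.
  From (x_3, y_3) = (2819609, 380196): x_4 = 89·2819609 + 55·12·380196 = 501874561; y_4 = 89·380196 + 12·2819609 = 67672752.
  From (x_4, y_4) = (501874561, 67672752): x_5 = 89·501874561 + 55·12·67672752 = 89330852249; y_5 = 89·67672752 + 12·501874561 = 12045369660.
Step 3: Verify x_5² - 55·y_5² = 7980001163532668358001 - 7980001163532668358000 = 1 (should be 1). ✓

(x_1, y_1) = (89, 12); (x_5, y_5) = (89330852249, 12045369660).


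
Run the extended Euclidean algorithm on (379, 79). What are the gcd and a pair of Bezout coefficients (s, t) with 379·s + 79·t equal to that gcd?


Euclidean algorithm on (379, 79) — divide until remainder is 0:
  379 = 4 · 79 + 63
  79 = 1 · 63 + 16
  63 = 3 · 16 + 15
  16 = 1 · 15 + 1
  15 = 15 · 1 + 0
gcd(379, 79) = 1.
Track Bezout coefficients alongside the remainders: start with r₀ = 379 = a·1 + b·0 (s = 1, t = 0) and r₁ = 79 = a·0 + b·1 (s = 0, t = 1); each new remainder r_{k+1} = r_{k-1} − q_k·r_k inherits s_{k+1} = s_{k-1} − q_k·s_k, t_{k+1} = t_{k-1} − q_k·t_k, so r_k = a·s_k + b·t_k at every step:
  q = 4: r = 63, s = 1 − 4·0 = 1, t = 0 − 4·1 = -4  (check: 379·1 + 79·(-4) = 63)
  q = 1: r = 16, s = 0 − 1·1 = -1, t = 1 − 1·(-4) = 5  (check: 379·(-1) + 79·5 = 16)
  q = 3: r = 15, s = 1 − 3·(-1) = 4, t = -4 − 3·5 = -19  (check: 379·4 + 79·(-19) = 15)
  q = 1: r = 1, s = -1 − 1·4 = -5, t = 5 − 1·(-19) = 24  (check: 379·(-5) + 79·24 = 1)
The row with r = 1 (the gcd) gives the Bezout coefficients s = -5, t = 24.
Result: 379 · (-5) + 79 · (24) = 1.

gcd(379, 79) = 1; s = -5, t = 24 (check: 379·(-5) + 79·24 = 1).


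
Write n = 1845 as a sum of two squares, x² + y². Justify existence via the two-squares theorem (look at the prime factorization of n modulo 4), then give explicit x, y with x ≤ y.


Step 1: Factor n = 1845 = 3^2 · 5 · 41.
Step 2: Check the mod-4 condition on each prime factor: 3 ≡ 3 (mod 4), exponent 2 (must be even); 5 ≡ 1 (mod 4), exponent 1; 41 ≡ 1 (mod 4), exponent 1.
All primes ≡ 3 (mod 4) appear to even exponent (or don't appear), so by the two-squares theorem n IS expressible as a sum of two squares.
Step 3: Build a representation. Group n = k² · m with k = 3 and m = 5 · 41 = 205 (a product of primes ≡ 1 (mod 4)); a representation of m scales to one of n via (k·x)² + (k·y)² = k²(x² + y²). Each prime p ≡ 1 (mod 4) is itself a sum of two squares; find a² by testing p − a² for a perfect square:
  5: 5 − 1² = 4 = 2² ⇒ 5 = 1² + 2².
  41: 41 − 1² = 40, 41 − 2² = 37, 41 − 3² = 32, 41 − 4² = 25 = 5² ⇒ 41 = 4² + 5².
  Combine using the Brahmagupta–Fibonacci identity (a² + b²)(c² + d²) = (ac − bd)² + (ad + bc)² = (ac + bd)² + (ad − bc)²:
  5 · 41 = 205: from (1² + 2²)(4² + 5²), take (1·4 − 2·5, 1·5 + 2·4) = (4 − 10, 5 + 8) = (-6, 13); dropping signs (only squares matter) gives (6, 13); check 6² + 13² = 36 + 169 = 205 ✓.
  Scale by k = 3: (3·6, 3·13) = (18, 39).
Step 4: Order so x ≤ y and verify: 18² + 39² = 324 + 1521 = 1845 = n. ✓

n = 1845 = 18² + 39² (one valid representation with x ≤ y).


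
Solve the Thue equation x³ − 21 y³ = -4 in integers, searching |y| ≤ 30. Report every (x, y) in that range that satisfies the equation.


The equation is x³ - 21y³ = -4. For fixed y, x³ = 21·y³ − 4, so a solution requires the RHS to be a perfect cube.
Strategy: iterate y from -30 to 30, compute RHS = 21·y³ − 4, and check whether it is a (positive or negative) perfect cube.
Check small values of y:
  y = 0: RHS = -4 is not a perfect cube.
  y = 1: RHS = 17 is not a perfect cube.
  y = -1: RHS = -25 is not a perfect cube.
  y = 2: RHS = 164 is not a perfect cube.
  y = -2: RHS = -172 is not a perfect cube.
  y = 3: RHS = 563 is not a perfect cube.
  y = -3: RHS = -571 is not a perfect cube.
Continuing the search up to |y| = 30 finds no solutions either.
No (x, y) in the scanned range satisfies the equation.

No integer solutions with |y| ≤ 30.


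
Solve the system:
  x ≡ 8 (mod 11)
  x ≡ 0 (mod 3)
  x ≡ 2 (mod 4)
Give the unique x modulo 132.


Moduli 11, 3, 4 are pairwise coprime; by CRT there is a unique solution modulo M = 11 · 3 · 4 = 132.
Solve pairwise, accumulating the modulus:
  Start with x ≡ 8 (mod 11).
  Combine with x ≡ 0 (mod 3): since gcd(11, 3) = 1, we get a unique residue mod 33.
    Write x = 8 + 11·t and substitute into x ≡ 0 (mod 3): 11·t ≡ 0 − 8 = -8 (mod 3).
    Reduce coefficients mod 3: 2·t ≡ 1 (mod 3).
    The inverse of 2 mod 3 is 2 (since 2·2 = 4 = 1·3 + 1), so t ≡ 2·1 = 2 ≡ 2 (mod 3).
    Then x = 8 + 11·2 = 30, valid modulo lcm(11, 3) = 33: x ≡ 30 (mod 33).
  Combine with x ≡ 2 (mod 4): since gcd(33, 4) = 1, we get a unique residue mod 132.
    Write x = 30 + 33·t and substitute into x ≡ 2 (mod 4): 33·t ≡ 2 − 30 = -28 (mod 4).
    Reduce coefficients mod 4: 1·t ≡ 0 (mod 4).
    So t ≡ 0 (mod 4).
    Then x = 30 + 33·0 = 30, valid modulo lcm(33, 4) = 132: x ≡ 30 (mod 132).
Verify: 30 mod 11 = 8 ✓, 30 mod 3 = 0 ✓, 30 mod 4 = 2 ✓.

x ≡ 30 (mod 132).


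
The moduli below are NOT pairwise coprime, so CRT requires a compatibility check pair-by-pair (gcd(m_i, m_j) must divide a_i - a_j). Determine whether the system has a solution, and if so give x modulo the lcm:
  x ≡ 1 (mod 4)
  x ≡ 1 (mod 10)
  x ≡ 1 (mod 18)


Moduli 4, 10, 18 are not pairwise coprime, so CRT works modulo lcm(m_i) when all pairwise compatibility conditions hold.
Pairwise compatibility: gcd(m_i, m_j) must divide a_i - a_j for every pair.
Merge one congruence at a time:
  Start: x ≡ 1 (mod 4).
  Combine with x ≡ 1 (mod 10): gcd(4, 10) = 2; 1 - 1 = 0, which IS divisible by 2, so compatible.
    Write x = 1 + 4·t and substitute into x ≡ 1 (mod 10): 4·t ≡ 1 − 1 = 0 (mod 10).
    Divide the congruence (and modulus) by g = 2: 2·t ≡ 0 (mod 5).
    The inverse of 2 mod 5 is 3 (since 2·3 = 6 = 1·5 + 1), so t ≡ 3·0 = 0 ≡ 0 (mod 5).
    Then x = 1 + 4·0 = 1, valid modulo lcm(4, 10) = 20: x ≡ 1 (mod 20).
  Combine with x ≡ 1 (mod 18): gcd(20, 18) = 2; 1 - 1 = 0, which IS divisible by 2, so compatible.
    Write x = 1 + 20·t and substitute into x ≡ 1 (mod 18): 20·t ≡ 1 − 1 = 0 (mod 18).
    Divide the congruence (and modulus) by g = 2: 10·t ≡ 0 (mod 9).
    Reduce coefficients mod 9: 1·t ≡ 0 (mod 9).
    So t ≡ 0 (mod 9).
    Then x = 1 + 20·0 = 1, valid modulo lcm(20, 18) = 180: x ≡ 1 (mod 180).
Verify: 1 mod 4 = 1, 1 mod 10 = 1, 1 mod 18 = 1.

x ≡ 1 (mod 180).


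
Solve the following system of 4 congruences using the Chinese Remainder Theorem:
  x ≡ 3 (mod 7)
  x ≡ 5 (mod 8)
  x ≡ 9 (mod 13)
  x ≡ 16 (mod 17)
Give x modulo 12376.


Product of moduli M = 7 · 8 · 13 · 17 = 12376.
Merge one congruence at a time:
  Start: x ≡ 3 (mod 7).
  Combine with x ≡ 5 (mod 8); new modulus lcm = 56.
    Write x = 3 + 7·t and substitute into x ≡ 5 (mod 8): 7·t ≡ 5 − 3 = 2 (mod 8).
    The inverse of 7 mod 8 is 7 (since 7·7 = 49 = 6·8 + 1), so t ≡ 7·2 = 14 ≡ 6 (mod 8).
    Then x = 3 + 7·6 = 45, valid modulo lcm(7, 8) = 56: x ≡ 45 (mod 56).
  Combine with x ≡ 9 (mod 13); new modulus lcm = 728.
    Write x = 45 + 56·t and substitute into x ≡ 9 (mod 13): 56·t ≡ 9 − 45 = -36 (mod 13).
    Reduce coefficients mod 13: 4·t ≡ 3 (mod 13).
    The inverse of 4 mod 13 is 10 (since 4·10 = 40 = 3·13 + 1), so t ≡ 10·3 = 30 ≡ 4 (mod 13).
    Then x = 45 + 56·4 = 269, valid modulo lcm(56, 13) = 728: x ≡ 269 (mod 728).
  Combine with x ≡ 16 (mod 17); new modulus lcm = 12376.
    Write x = 269 + 728·t and substitute into x ≡ 16 (mod 17): 728·t ≡ 16 − 269 = -253 (mod 17).
    Reduce coefficients mod 17: 14·t ≡ 2 (mod 17).
    The inverse of 14 mod 17 is 11 (since 14·11 = 154 = 9·17 + 1), so t ≡ 11·2 = 22 ≡ 5 (mod 17).
    Then x = 269 + 728·5 = 3909, valid modulo lcm(728, 17) = 12376: x ≡ 3909 (mod 12376).
Verify against each original: 3909 mod 7 = 3, 3909 mod 8 = 5, 3909 mod 13 = 9, 3909 mod 17 = 16.

x ≡ 3909 (mod 12376).


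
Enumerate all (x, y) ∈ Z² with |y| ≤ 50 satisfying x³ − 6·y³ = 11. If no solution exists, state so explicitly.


The equation is x³ - 6y³ = 11. For fixed y, x³ = 6·y³ + 11, so a solution requires the RHS to be a perfect cube.
Strategy: iterate y from -50 to 50, compute RHS = 6·y³ + 11, and check whether it is a (positive or negative) perfect cube.
Check small values of y:
  y = 0: RHS = 11 is not a perfect cube.
  y = 1: RHS = 17 is not a perfect cube.
  y = -1: RHS = 5 is not a perfect cube.
  y = 2: RHS = 59 is not a perfect cube.
  y = -2: RHS = -37 is not a perfect cube.
  y = 3: RHS = 173 is not a perfect cube.
  y = -3: RHS = -151 is not a perfect cube.
Continuing the search up to |y| = 50 finds no solutions either.
No (x, y) in the scanned range satisfies the equation.

No integer solutions with |y| ≤ 50.


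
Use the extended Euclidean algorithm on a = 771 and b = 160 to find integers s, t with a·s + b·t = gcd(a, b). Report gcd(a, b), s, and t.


Euclidean algorithm on (771, 160) — divide until remainder is 0:
  771 = 4 · 160 + 131
  160 = 1 · 131 + 29
  131 = 4 · 29 + 15
  29 = 1 · 15 + 14
  15 = 1 · 14 + 1
  14 = 14 · 1 + 0
gcd(771, 160) = 1.
Track Bezout coefficients alongside the remainders: start with r₀ = 771 = a·1 + b·0 (s = 1, t = 0) and r₁ = 160 = a·0 + b·1 (s = 0, t = 1); each new remainder r_{k+1} = r_{k-1} − q_k·r_k inherits s_{k+1} = s_{k-1} − q_k·s_k, t_{k+1} = t_{k-1} − q_k·t_k, so r_k = a·s_k + b·t_k at every step:
  q = 4: r = 131, s = 1 − 4·0 = 1, t = 0 − 4·1 = -4  (check: 771·1 + 160·(-4) = 131)
  q = 1: r = 29, s = 0 − 1·1 = -1, t = 1 − 1·(-4) = 5  (check: 771·(-1) + 160·5 = 29)
  q = 4: r = 15, s = 1 − 4·(-1) = 5, t = -4 − 4·5 = -24  (check: 771·5 + 160·(-24) = 15)
  q = 1: r = 14, s = -1 − 1·5 = -6, t = 5 − 1·(-24) = 29  (check: 771·(-6) + 160·29 = 14)
  q = 1: r = 1, s = 5 − 1·(-6) = 11, t = -24 − 1·29 = -53  (check: 771·11 + 160·(-53) = 1)
The row with r = 1 (the gcd) gives the Bezout coefficients s = 11, t = -53.
Result: 771 · (11) + 160 · (-53) = 1.

gcd(771, 160) = 1; s = 11, t = -53 (check: 771·11 + 160·(-53) = 1).


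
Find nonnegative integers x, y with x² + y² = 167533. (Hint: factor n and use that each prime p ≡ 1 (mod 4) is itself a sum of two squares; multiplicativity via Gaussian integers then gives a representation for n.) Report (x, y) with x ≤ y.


Step 1: Factor n = 167533 = 29 · 53 · 109.
Step 2: Check the mod-4 condition on each prime factor: 29 ≡ 1 (mod 4), exponent 1; 53 ≡ 1 (mod 4), exponent 1; 109 ≡ 1 (mod 4), exponent 1.
All primes ≡ 3 (mod 4) appear to even exponent (or don't appear), so by the two-squares theorem n IS expressible as a sum of two squares.
Step 3: Build a representation. Here n = 29 · 53 · 109 is a product of primes ≡ 1 (mod 4). Each prime p ≡ 1 (mod 4) is itself a sum of two squares; find a² by testing p − a² for a perfect square:
  29: 29 − 1² = 28, 29 − 2² = 25 = 5² ⇒ 29 = 2² + 5².
  53: 53 − 1² = 52, 53 − 2² = 49 = 7² ⇒ 53 = 2² + 7².
  109: 109 − 1² = 108, 109 − 2² = 105, 109 − 3² = 100 = 10² ⇒ 109 = 3² + 10².
  Combine using the Brahmagupta–Fibonacci identity (a² + b²)(c² + d²) = (ac − bd)² + (ad + bc)² = (ac + bd)² + (ad − bc)²:
  29 · 53 = 1537: from (2² + 5²)(2² + 7²), take (2·2 − 5·7, 2·7 + 5·2) = (4 − 35, 14 + 10) = (-31, 24); dropping signs (only squares matter) gives (31, 24); check 31² + 24² = 961 + 576 = 1537 ✓.
  1537 · 109 = 167533: from (31² + 24²)(3² + 10²), take (31·3 − 24·10, 31·10 + 24·3) = (93 − 240, 310 + 72) = (-147, 382); dropping signs (only squares matter) gives (147, 382); check 147² + 382² = 21609 + 145924 = 167533 ✓.
Step 4: Order so x ≤ y and verify: 147² + 382² = 21609 + 145924 = 167533 = n. ✓

n = 167533 = 147² + 382² (one valid representation with x ≤ y).


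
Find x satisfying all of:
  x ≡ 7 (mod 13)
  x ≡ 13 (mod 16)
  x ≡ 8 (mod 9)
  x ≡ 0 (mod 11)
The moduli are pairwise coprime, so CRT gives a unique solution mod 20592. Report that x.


Product of moduli M = 13 · 16 · 9 · 11 = 20592.
Merge one congruence at a time:
  Start: x ≡ 7 (mod 13).
  Combine with x ≡ 13 (mod 16); new modulus lcm = 208.
    Write x = 7 + 13·t and substitute into x ≡ 13 (mod 16): 13·t ≡ 13 − 7 = 6 (mod 16).
    The inverse of 13 mod 16 is 5 (since 13·5 = 65 = 4·16 + 1), so t ≡ 5·6 = 30 ≡ 14 (mod 16).
    Then x = 7 + 13·14 = 189, valid modulo lcm(13, 16) = 208: x ≡ 189 (mod 208).
  Combine with x ≡ 8 (mod 9); new modulus lcm = 1872.
    Write x = 189 + 208·t and substitute into x ≡ 8 (mod 9): 208·t ≡ 8 − 189 = -181 (mod 9).
    Reduce coefficients mod 9: 1·t ≡ 8 (mod 9).
    So t ≡ 8 (mod 9).
    Then x = 189 + 208·8 = 1853, valid modulo lcm(208, 9) = 1872: x ≡ 1853 (mod 1872).
  Combine with x ≡ 0 (mod 11); new modulus lcm = 20592.
    Write x = 1853 + 1872·t and substitute into x ≡ 0 (mod 11): 1872·t ≡ 0 − 1853 = -1853 (mod 11).
    Reduce coefficients mod 11: 2·t ≡ 6 (mod 11).
    The inverse of 2 mod 11 is 6 (since 2·6 = 12 = 1·11 + 1), so t ≡ 6·6 = 36 ≡ 3 (mod 11).
    Then x = 1853 + 1872·3 = 7469, valid modulo lcm(1872, 11) = 20592: x ≡ 7469 (mod 20592).
Verify against each original: 7469 mod 13 = 7, 7469 mod 16 = 13, 7469 mod 9 = 8, 7469 mod 11 = 0.

x ≡ 7469 (mod 20592).


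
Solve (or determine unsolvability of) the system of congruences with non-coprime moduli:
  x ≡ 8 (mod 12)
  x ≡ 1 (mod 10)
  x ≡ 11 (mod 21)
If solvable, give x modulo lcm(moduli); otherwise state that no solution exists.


Moduli 12, 10, 21 are not pairwise coprime, so CRT works modulo lcm(m_i) when all pairwise compatibility conditions hold.
Pairwise compatibility: gcd(m_i, m_j) must divide a_i - a_j for every pair.
Merge one congruence at a time:
  Start: x ≡ 8 (mod 12).
  Combine with x ≡ 1 (mod 10): gcd(12, 10) = 2, and 1 - 8 = -7 is NOT divisible by 2.
    ⇒ system is inconsistent (no integer solution).

No solution (the system is inconsistent).


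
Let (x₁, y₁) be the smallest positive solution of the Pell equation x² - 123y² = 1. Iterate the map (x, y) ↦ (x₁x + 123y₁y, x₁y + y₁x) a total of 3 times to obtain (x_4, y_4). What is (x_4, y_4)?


Step 1: Find the fundamental solution (x₁, y₁) of x² - 123y² = 1.
  Expand √123 as a continued fraction. a₀ = ⌊√123⌋ = 11; iterate m_{k+1} = d_k·a_k − m_k, d_{k+1} = (123 − m_{k+1}²)/d_k, a_{k+1} = ⌊(a₀ + m_{k+1})/d_{k+1}⌋ (starting m₀ = 0, d₀ = 1), with convergents p_k = a_k·p_{k-1} + p_{k-2}, q_k = a_k·q_{k-1} + q_{k-2} (p₋₁ = 1, q₋₁ = 0):
  k = 0: a₀ = 11; p₀/q₀ = 11/1; p₀² − 123·q₀² = 121 − 123 = -2.
  k = 1: m = 11, d = 2, a = ⌊(11 + 11)/2⌋ = 11; p/q = (11·11 + 1)/(11·1 + 0) = 122/11; p² − 123·q² = 14884 − 14883 = 1.
  The first convergent with p² − 123·q² = 1 gives the fundamental solution (x₁, y₁) = (122, 11).
Step 2: Apply the recurrence (x_{n+1}, y_{n+1}) = (x₁x_n + 123y₁y_n, x₁y_n + y₁x_n) repeatedly.
  From (x_1, y_1) = (122, 11): x_2 = 122·122 + 123·11·11 = 29767; y_2 = 122·11 + 11·122 = 2684.
  From (x_2, y_2) = (29767, 2684): x_3 = 122·29767 + 123·11·2684 = 7263026; y_3 = 122·2684 + 11·29767 = 654885.
  From (x_3, y_3) = (7263026, 654885): x_4 = 122·7263026 + 123·11·654885 = 1772148577; y_4 = 122·654885 + 11·7263026 = 159789256.
Step 3: Verify x_4² - 123·y_4² = 3140510578963124929 - 3140510578963124928 = 1 (should be 1). ✓

(x_1, y_1) = (122, 11); (x_4, y_4) = (1772148577, 159789256).


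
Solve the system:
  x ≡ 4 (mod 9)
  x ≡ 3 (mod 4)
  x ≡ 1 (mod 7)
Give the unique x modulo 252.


Moduli 9, 4, 7 are pairwise coprime; by CRT there is a unique solution modulo M = 9 · 4 · 7 = 252.
Solve pairwise, accumulating the modulus:
  Start with x ≡ 4 (mod 9).
  Combine with x ≡ 3 (mod 4): since gcd(9, 4) = 1, we get a unique residue mod 36.
    Write x = 4 + 9·t and substitute into x ≡ 3 (mod 4): 9·t ≡ 3 − 4 = -1 (mod 4).
    Reduce coefficients mod 4: 1·t ≡ 3 (mod 4).
    So t ≡ 3 (mod 4).
    Then x = 4 + 9·3 = 31, valid modulo lcm(9, 4) = 36: x ≡ 31 (mod 36).
  Combine with x ≡ 1 (mod 7): since gcd(36, 7) = 1, we get a unique residue mod 252.
    Write x = 31 + 36·t and substitute into x ≡ 1 (mod 7): 36·t ≡ 1 − 31 = -30 (mod 7).
    Reduce coefficients mod 7: 1·t ≡ 5 (mod 7).
    So t ≡ 5 (mod 7).
    Then x = 31 + 36·5 = 211, valid modulo lcm(36, 7) = 252: x ≡ 211 (mod 252).
Verify: 211 mod 9 = 4 ✓, 211 mod 4 = 3 ✓, 211 mod 7 = 1 ✓.

x ≡ 211 (mod 252).


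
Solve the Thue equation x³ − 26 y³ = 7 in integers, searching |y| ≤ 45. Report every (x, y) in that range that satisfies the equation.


The equation is x³ - 26y³ = 7. For fixed y, x³ = 26·y³ + 7, so a solution requires the RHS to be a perfect cube.
Strategy: iterate y from -45 to 45, compute RHS = 26·y³ + 7, and check whether it is a (positive or negative) perfect cube.
Check small values of y:
  y = 0: RHS = 7 is not a perfect cube.
  y = 1: RHS = 33 is not a perfect cube.
  y = -1: RHS = -19 is not a perfect cube.
  y = 2: RHS = 215 is not a perfect cube.
  y = -2: RHS = -201 is not a perfect cube.
  y = 3: RHS = 709 is not a perfect cube.
  y = -3: RHS = -695 is not a perfect cube.
Continuing the search up to |y| = 45 finds no solutions either.
No (x, y) in the scanned range satisfies the equation.

No integer solutions with |y| ≤ 45.


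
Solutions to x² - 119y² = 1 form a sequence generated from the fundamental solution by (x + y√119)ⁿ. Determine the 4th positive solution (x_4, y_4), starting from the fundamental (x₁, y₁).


Step 1: Find the fundamental solution (x₁, y₁) of x² - 119y² = 1.
  Expand √119 as a continued fraction. a₀ = ⌊√119⌋ = 10; iterate m_{k+1} = d_k·a_k − m_k, d_{k+1} = (119 − m_{k+1}²)/d_k, a_{k+1} = ⌊(a₀ + m_{k+1})/d_{k+1}⌋ (starting m₀ = 0, d₀ = 1), with convergents p_k = a_k·p_{k-1} + p_{k-2}, q_k = a_k·q_{k-1} + q_{k-2} (p₋₁ = 1, q₋₁ = 0):
  k = 0: a₀ = 10; p₀/q₀ = 10/1; p₀² − 119·q₀² = 100 − 119 = -19.
  k = 1: m = 10, d = 19, a = ⌊(10 + 10)/19⌋ = 1; p/q = (1·10 + 1)/(1·1 + 0) = 11/1; p² − 119·q² = 121 − 119 = 2.
  k = 2: m = 9, d = 2, a = ⌊(10 + 9)/2⌋ = 9; p/q = (9·11 + 10)/(9·1 + 1) = 109/10; p² − 119·q² = 11881 − 11900 = -19.
  k = 3: m = 9, d = 19, a = ⌊(10 + 9)/19⌋ = 1; p/q = (1·109 + 11)/(1·10 + 1) = 120/11; p² − 119·q² = 14400 − 14399 = 1.
  The first convergent with p² − 119·q² = 1 gives the fundamental solution (x₁, y₁) = (120, 11).
Step 2: Apply the recurrence (x_{n+1}, y_{n+1}) = (x₁x_n + 119y₁y_n, x₁y_n + y₁x_n) repeatedly.
  From (x_1, y_1) = (120, 11): x_2 = 120·120 + 119·11·11 = 28799; y_2 = 120·11 + 11·120 = 2640.
  From (x_2, y_2) = (28799, 2640): x_3 = 120·28799 + 119·11·2640 = 6911640; y_3 = 120·2640 + 11·28799 = 633589.
  From (x_3, y_3) = (6911640, 633589): x_4 = 120·6911640 + 119·11·633589 = 1658764801; y_4 = 120·633589 + 11·6911640 = 152058720.
Step 3: Verify x_4² - 119·y_4² = 2751500665036569601 - 2751500665036569600 = 1 (should be 1). ✓

(x_1, y_1) = (120, 11); (x_4, y_4) = (1658764801, 152058720).


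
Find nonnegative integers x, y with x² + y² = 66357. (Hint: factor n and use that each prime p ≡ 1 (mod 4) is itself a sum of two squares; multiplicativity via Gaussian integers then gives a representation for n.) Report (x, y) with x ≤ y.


Step 1: Factor n = 66357 = 3^2 · 73 · 101.
Step 2: Check the mod-4 condition on each prime factor: 3 ≡ 3 (mod 4), exponent 2 (must be even); 73 ≡ 1 (mod 4), exponent 1; 101 ≡ 1 (mod 4), exponent 1.
All primes ≡ 3 (mod 4) appear to even exponent (or don't appear), so by the two-squares theorem n IS expressible as a sum of two squares.
Step 3: Build a representation. Group n = k² · m with k = 3 and m = 73 · 101 = 7373 (a product of primes ≡ 1 (mod 4)); a representation of m scales to one of n via (k·x)² + (k·y)² = k²(x² + y²). Each prime p ≡ 1 (mod 4) is itself a sum of two squares; find a² by testing p − a² for a perfect square:
  73: 73 − 1² = 72, 73 − 2² = 69, 73 − 3² = 64 = 8² ⇒ 73 = 3² + 8².
  101: 101 − 1² = 100 = 10² ⇒ 101 = 1² + 10².
  Combine using the Brahmagupta–Fibonacci identity (a² + b²)(c² + d²) = (ac − bd)² + (ad + bc)² = (ac + bd)² + (ad − bc)²:
  73 · 101 = 7373: from (3² + 8²)(1² + 10²), take (3·1 − 8·10, 3·10 + 8·1) = (3 − 80, 30 + 8) = (-77, 38); dropping signs (only squares matter) gives (77, 38); check 77² + 38² = 5929 + 1444 = 7373 ✓.
  Scale by k = 3: (3·77, 3·38) = (231, 114).
Step 4: Order so x ≤ y and verify: 114² + 231² = 12996 + 53361 = 66357 = n. ✓

n = 66357 = 114² + 231² (one valid representation with x ≤ y).


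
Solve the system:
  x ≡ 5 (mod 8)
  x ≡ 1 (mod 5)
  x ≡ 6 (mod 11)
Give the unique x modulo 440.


Moduli 8, 5, 11 are pairwise coprime; by CRT there is a unique solution modulo M = 8 · 5 · 11 = 440.
Solve pairwise, accumulating the modulus:
  Start with x ≡ 5 (mod 8).
  Combine with x ≡ 1 (mod 5): since gcd(8, 5) = 1, we get a unique residue mod 40.
    Write x = 5 + 8·t and substitute into x ≡ 1 (mod 5): 8·t ≡ 1 − 5 = -4 (mod 5).
    Reduce coefficients mod 5: 3·t ≡ 1 (mod 5).
    The inverse of 3 mod 5 is 2 (since 3·2 = 6 = 1·5 + 1), so t ≡ 2·1 = 2 ≡ 2 (mod 5).
    Then x = 5 + 8·2 = 21, valid modulo lcm(8, 5) = 40: x ≡ 21 (mod 40).
  Combine with x ≡ 6 (mod 11): since gcd(40, 11) = 1, we get a unique residue mod 440.
    Write x = 21 + 40·t and substitute into x ≡ 6 (mod 11): 40·t ≡ 6 − 21 = -15 (mod 11).
    Reduce coefficients mod 11: 7·t ≡ 7 (mod 11).
    The inverse of 7 mod 11 is 8 (since 7·8 = 56 = 5·11 + 1), so t ≡ 8·7 = 56 ≡ 1 (mod 11).
    Then x = 21 + 40·1 = 61, valid modulo lcm(40, 11) = 440: x ≡ 61 (mod 440).
Verify: 61 mod 8 = 5 ✓, 61 mod 5 = 1 ✓, 61 mod 11 = 6 ✓.

x ≡ 61 (mod 440).


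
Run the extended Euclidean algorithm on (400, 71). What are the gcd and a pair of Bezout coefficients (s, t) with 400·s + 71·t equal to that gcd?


Euclidean algorithm on (400, 71) — divide until remainder is 0:
  400 = 5 · 71 + 45
  71 = 1 · 45 + 26
  45 = 1 · 26 + 19
  26 = 1 · 19 + 7
  19 = 2 · 7 + 5
  7 = 1 · 5 + 2
  5 = 2 · 2 + 1
  2 = 2 · 1 + 0
gcd(400, 71) = 1.
Track Bezout coefficients alongside the remainders: start with r₀ = 400 = a·1 + b·0 (s = 1, t = 0) and r₁ = 71 = a·0 + b·1 (s = 0, t = 1); each new remainder r_{k+1} = r_{k-1} − q_k·r_k inherits s_{k+1} = s_{k-1} − q_k·s_k, t_{k+1} = t_{k-1} − q_k·t_k, so r_k = a·s_k + b·t_k at every step:
  q = 5: r = 45, s = 1 − 5·0 = 1, t = 0 − 5·1 = -5  (check: 400·1 + 71·(-5) = 45)
  q = 1: r = 26, s = 0 − 1·1 = -1, t = 1 − 1·(-5) = 6  (check: 400·(-1) + 71·6 = 26)
  q = 1: r = 19, s = 1 − 1·(-1) = 2, t = -5 − 1·6 = -11  (check: 400·2 + 71·(-11) = 19)
  q = 1: r = 7, s = -1 − 1·2 = -3, t = 6 − 1·(-11) = 17  (check: 400·(-3) + 71·17 = 7)
  q = 2: r = 5, s = 2 − 2·(-3) = 8, t = -11 − 2·17 = -45  (check: 400·8 + 71·(-45) = 5)
  q = 1: r = 2, s = -3 − 1·8 = -11, t = 17 − 1·(-45) = 62  (check: 400·(-11) + 71·62 = 2)
  q = 2: r = 1, s = 8 − 2·(-11) = 30, t = -45 − 2·62 = -169  (check: 400·30 + 71·(-169) = 1)
The row with r = 1 (the gcd) gives the Bezout coefficients s = 30, t = -169.
Result: 400 · (30) + 71 · (-169) = 1.

gcd(400, 71) = 1; s = 30, t = -169 (check: 400·30 + 71·(-169) = 1).
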